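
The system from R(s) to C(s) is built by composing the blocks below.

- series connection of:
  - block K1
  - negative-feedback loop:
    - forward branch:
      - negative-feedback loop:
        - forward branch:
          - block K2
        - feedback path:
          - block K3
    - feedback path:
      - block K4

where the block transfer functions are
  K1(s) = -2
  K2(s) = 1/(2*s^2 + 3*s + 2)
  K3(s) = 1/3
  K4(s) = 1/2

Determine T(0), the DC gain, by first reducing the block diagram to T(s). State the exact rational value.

Reducing step by step:

(1) reduce the feedback loop with forward K2 and return K3; result 3/(6*s^2 + 9*s + 7)
(2) feedback reduction of [K2/(1+K2*K3)], K4; result 6/(12*s^2 + 18*s + 17)
(3) cascade K1, [[K2/(1+K2*K3)]/(1+[K2/(1+K2*K3)]*K4)]; result (-12)/(12*s^2 + 18*s + 17)
That last expression is T(s); at s = 0 only the constant terms survive, so T(0) = -12/17.

Answer: -12/17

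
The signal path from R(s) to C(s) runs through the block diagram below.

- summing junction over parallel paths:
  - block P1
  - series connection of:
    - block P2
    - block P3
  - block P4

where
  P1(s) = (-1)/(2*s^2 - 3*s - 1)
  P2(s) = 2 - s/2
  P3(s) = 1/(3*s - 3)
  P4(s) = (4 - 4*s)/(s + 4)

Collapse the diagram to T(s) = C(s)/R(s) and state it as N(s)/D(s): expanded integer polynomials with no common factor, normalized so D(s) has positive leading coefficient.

Reducing step by step:

Step 1 - cascade P2, P3; result (4 - s)/(6*s - 6)
Step 2 - sum the parallel branches P1, (P2*P3), P4, giving the overall T(s)

Answer: (-50*s^4 + 171*s^3 - 141*s^2 - 42*s + 32)/(12*s^4 + 18*s^3 - 108*s^2 + 54*s + 24)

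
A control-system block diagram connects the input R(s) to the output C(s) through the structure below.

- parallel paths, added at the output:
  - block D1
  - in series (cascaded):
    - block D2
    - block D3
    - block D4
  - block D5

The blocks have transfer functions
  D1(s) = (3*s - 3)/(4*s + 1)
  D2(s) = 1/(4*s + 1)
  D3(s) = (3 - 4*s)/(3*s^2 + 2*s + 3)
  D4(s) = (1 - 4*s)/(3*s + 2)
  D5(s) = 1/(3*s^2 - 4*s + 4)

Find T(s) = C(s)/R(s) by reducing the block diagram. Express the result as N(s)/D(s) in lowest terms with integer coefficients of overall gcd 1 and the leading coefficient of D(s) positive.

First reduce the diagram to T(s).

Step 1: combine D2, D3, D4 in series, giving (16*s^2 - 16*s + 3)/(36*s^4 + 57*s^3 + 64*s^2 + 37*s + 6)
Step 2: parallel reduction of D1, (D2*D3*D4), D5, which is the overall transfer function T(s) = C(s)/R(s) in lowest terms

Answer: (81*s^6 - 81*s^5 + 165*s^4 - 94*s^3 + 243*s^2 - 51*s - 54)/(108*s^6 + 27*s^5 + 108*s^4 + 83*s^3 + 126*s^2 + 124*s + 24)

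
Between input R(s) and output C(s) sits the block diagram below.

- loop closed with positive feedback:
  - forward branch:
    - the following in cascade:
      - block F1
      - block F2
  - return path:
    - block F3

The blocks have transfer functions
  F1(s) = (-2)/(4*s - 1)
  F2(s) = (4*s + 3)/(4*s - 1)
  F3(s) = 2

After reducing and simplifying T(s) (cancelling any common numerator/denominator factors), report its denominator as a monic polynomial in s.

Answer: s^2 + s/2 + 13/16

Working:
1. reduce the series chain F1, F2: (-8*s - 6)/(16*s^2 - 8*s + 1)
2. reduce the feedback loop with forward (F1*F2) and return F3: (-8*s - 6)/(16*s^2 + 8*s + 13)
Step 2 gives the fully reduced T(s), with no common factor left to cancel. The denominator's leading coefficient is 16, so divide each of its coefficients by 16 to get the monic form.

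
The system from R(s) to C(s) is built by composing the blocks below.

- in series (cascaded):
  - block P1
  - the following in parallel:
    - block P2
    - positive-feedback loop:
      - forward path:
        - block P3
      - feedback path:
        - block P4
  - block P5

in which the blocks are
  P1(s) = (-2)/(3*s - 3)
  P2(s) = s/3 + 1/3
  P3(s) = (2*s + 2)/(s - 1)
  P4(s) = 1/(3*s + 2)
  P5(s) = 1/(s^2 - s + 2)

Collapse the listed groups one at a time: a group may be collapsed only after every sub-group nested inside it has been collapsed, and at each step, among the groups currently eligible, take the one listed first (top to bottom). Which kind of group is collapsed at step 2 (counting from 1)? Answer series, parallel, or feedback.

The answer is parallel.

Reasoning:
[1] reduce the feedback loop with forward P3 and return P4
[2] add P2, [P3/(1-P3*P4)] (parallel)
[3] reduce the series chain P1, (P2+[P3/(1-P3*P4)]), P5
At step 2 the group reduced is parallel.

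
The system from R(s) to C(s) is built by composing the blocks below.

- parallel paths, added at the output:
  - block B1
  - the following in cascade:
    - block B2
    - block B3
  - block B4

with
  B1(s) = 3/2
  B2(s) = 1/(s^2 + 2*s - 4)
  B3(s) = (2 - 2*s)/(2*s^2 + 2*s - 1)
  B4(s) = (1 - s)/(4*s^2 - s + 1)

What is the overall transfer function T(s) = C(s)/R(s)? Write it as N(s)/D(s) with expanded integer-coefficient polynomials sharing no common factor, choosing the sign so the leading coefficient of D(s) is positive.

Reducing step by step:

1. series reduction of B2, B3, giving (2 - 2*s)/(2*s^4 + 6*s^3 - 5*s^2 - 10*s + 4)
2. combine B1, (B2*B3), B4 in parallel - this is the overall T(s), already in the required normalized form

Answer: (24*s^6 + 62*s^5 - 80*s^4 - 81*s^3 + 93*s^2 - 78*s + 24)/(16*s^6 + 44*s^5 - 48*s^4 - 58*s^3 + 42*s^2 - 28*s + 8)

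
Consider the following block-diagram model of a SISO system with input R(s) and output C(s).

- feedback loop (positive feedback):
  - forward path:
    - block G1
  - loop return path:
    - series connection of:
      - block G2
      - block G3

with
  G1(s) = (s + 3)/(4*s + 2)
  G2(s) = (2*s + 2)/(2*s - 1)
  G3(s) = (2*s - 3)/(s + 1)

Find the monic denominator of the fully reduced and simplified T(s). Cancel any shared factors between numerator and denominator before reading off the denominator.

The answer is s^2 - 3*s/2 + 4.

Reasoning:
1. reduce the series chain G2, G3 = (4*s - 6)/(2*s - 1)
2. reduce the feedback loop with forward G1 and return (G2*G3) = (2*s^2 + 5*s - 3)/(4*s^2 - 6*s + 16)
That last expression is T(s), already simplified. Scaling its denominator by 1/4 (the reciprocal of the leading coefficient) yields the monic denominator.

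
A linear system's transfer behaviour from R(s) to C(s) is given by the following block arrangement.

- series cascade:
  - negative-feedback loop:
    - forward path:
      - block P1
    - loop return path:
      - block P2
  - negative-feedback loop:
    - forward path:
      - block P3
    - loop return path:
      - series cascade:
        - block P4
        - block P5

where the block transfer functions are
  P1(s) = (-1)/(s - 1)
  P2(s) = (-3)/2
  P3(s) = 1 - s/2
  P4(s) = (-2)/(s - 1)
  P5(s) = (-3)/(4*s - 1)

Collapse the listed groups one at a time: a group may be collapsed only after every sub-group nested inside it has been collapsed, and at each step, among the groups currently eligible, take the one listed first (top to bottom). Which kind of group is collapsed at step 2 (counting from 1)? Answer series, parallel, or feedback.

Step 1: reduce the feedback loop with forward P1 and return P2
Step 2: cascade P4, P5
Step 3: feedback reduction of P3, (P4*P5)
Step 4: cascade [P1/(1+P1*P2)], [P3/(1+P3*(P4*P5))]
Step 2 collapses a series group.

Therefore the answer is series.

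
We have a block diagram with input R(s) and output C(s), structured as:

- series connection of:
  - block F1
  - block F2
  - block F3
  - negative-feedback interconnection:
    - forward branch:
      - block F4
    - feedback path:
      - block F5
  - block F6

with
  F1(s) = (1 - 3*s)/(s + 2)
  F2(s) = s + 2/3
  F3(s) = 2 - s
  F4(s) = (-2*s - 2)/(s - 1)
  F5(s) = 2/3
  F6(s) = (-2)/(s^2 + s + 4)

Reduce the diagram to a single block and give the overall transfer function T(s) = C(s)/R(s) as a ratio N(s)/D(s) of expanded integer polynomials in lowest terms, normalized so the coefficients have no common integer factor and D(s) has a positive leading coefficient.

[1] feedback reduction of F4, F5, giving (6*s + 6)/(s + 7)
[2] cascade F1, F2, F3, [F4/(1+F4*F5)], F6; the result is T(s) itself (integer coefficients, no common factor, positive leading denominator coefficient)

Hence the answer: (-36*s^4 + 24*s^3 + 92*s^2 + 16*s - 16)/(s^4 + 10*s^3 + 27*s^2 + 50*s + 56)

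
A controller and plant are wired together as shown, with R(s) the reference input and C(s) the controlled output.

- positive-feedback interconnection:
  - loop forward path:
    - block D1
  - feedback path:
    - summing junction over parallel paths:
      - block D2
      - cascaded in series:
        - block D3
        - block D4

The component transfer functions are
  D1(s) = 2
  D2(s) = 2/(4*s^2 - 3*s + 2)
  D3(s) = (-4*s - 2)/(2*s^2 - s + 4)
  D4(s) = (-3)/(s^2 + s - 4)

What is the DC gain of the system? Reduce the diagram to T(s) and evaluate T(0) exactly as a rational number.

Step 1 - reduce the series chain D3, D4 gives (12*s + 6)/(2*s^4 + s^3 - 5*s^2 + 8*s - 16)
Step 2 - add D2, (D3*D4) (parallel) gives (4*s^4 + 50*s^3 - 22*s^2 + 22*s - 20)/(8*s^6 - 2*s^5 - 19*s^4 + 49*s^3 - 98*s^2 + 64*s - 32)
Step 3 - reduce the feedback loop with forward D1 and return (D2+(D3*D4)) gives (16*s^6 - 4*s^5 - 38*s^4 + 98*s^3 - 196*s^2 + 128*s - 64)/(8*s^6 - 2*s^5 - 27*s^4 - 51*s^3 - 54*s^2 + 20*s + 8)
The step-3 result is T(s). Setting s = 0: T(0) = -64/8 = -8.

Answer: -8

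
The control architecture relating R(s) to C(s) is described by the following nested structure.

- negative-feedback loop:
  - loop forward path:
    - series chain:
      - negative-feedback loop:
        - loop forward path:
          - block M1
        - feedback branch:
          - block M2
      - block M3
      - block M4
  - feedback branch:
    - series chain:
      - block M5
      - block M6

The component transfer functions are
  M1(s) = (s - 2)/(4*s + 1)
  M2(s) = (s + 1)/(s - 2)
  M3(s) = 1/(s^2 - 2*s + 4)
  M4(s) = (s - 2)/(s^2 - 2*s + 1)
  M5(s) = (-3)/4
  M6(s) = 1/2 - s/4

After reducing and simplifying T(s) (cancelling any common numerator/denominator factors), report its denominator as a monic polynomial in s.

Answer: s^5 - 18*s^4/5 + 119*s^3/16 - 53*s^2/8 + 9*s/20 + 13/10

Working:
(1) feedback reduction of M1, M2, giving (s - 2)/(5*s + 2)
(2) cascade [M1/(1+M1*M2)], M3, M4, giving (s^2 - 4*s + 4)/(5*s^5 - 18*s^4 + 37*s^3 - 32*s^2 + 8)
(3) cascade M5, M6, giving 3*s/16 - 3/8
(4) apply the feedback formula to ([M1/(1+M1*M2)]*M3*M4), (M5*M6), giving (16*s^2 - 64*s + 64)/(80*s^5 - 288*s^4 + 595*s^3 - 530*s^2 + 36*s + 104)
That last expression is T(s), already simplified. Scaling its denominator by 1/80 (the reciprocal of the leading coefficient) yields the monic denominator.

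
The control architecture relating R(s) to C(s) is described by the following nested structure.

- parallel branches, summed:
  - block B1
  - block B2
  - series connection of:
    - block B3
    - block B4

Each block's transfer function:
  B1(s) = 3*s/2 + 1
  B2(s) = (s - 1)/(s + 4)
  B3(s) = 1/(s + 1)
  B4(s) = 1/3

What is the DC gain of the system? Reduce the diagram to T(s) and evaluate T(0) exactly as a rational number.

Reducing step by step:

Step 1 - series reduction of B3, B4: 1/(3*s + 3)
Step 2 - reduce the parallel group B1, B2, (B3*B4): (9*s^3 + 57*s^2 + 68*s + 26)/(6*s^2 + 30*s + 24)
Evaluating the step-2 result (the overall T(s)) at s = 0 gives T(0) = 26/24 = 13/12.

Answer: 13/12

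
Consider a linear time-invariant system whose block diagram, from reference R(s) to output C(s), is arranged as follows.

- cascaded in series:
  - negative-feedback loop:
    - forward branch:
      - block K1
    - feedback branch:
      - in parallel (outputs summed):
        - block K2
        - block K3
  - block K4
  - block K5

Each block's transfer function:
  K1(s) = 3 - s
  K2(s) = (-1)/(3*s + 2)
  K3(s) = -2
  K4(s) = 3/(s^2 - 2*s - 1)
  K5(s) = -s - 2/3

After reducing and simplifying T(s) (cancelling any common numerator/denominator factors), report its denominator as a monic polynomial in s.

Reducing step by step:

1. parallel reduction of K2, K3, giving (-6*s - 5)/(3*s + 2)
2. collapse the loop (K1 forward, (K2+K3) return), giving (-3*s^2 + 7*s + 6)/(6*s^2 - 10*s - 13)
3. cascade [K1/(1+K1*(K2+K3))], K4, K5, giving (9*s^3 - 15*s^2 - 32*s - 12)/(6*s^4 - 22*s^3 + s^2 + 36*s + 13)
Step 3 gives the fully reduced T(s), with no common factor left to cancel. The denominator's leading coefficient is 6, so divide each of its coefficients by 6 to get the monic form.

Answer: s^4 - 11*s^3/3 + s^2/6 + 6*s + 13/6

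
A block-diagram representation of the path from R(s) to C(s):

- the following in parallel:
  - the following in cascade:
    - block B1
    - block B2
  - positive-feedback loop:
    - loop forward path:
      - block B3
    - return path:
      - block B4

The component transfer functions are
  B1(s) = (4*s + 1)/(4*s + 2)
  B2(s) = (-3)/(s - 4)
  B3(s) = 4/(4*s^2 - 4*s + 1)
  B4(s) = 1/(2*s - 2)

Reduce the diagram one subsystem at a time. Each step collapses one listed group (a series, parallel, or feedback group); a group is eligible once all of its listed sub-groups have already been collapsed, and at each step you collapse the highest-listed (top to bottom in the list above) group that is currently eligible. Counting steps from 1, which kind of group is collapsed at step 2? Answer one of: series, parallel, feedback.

Step 1. combine B1, B2 in series
Step 2. close the feedback loop around B3, B4
Step 3. sum the parallel branches (B1*B2), [B3/(1-B3*B4)]
Step 2 collapses a feedback group.

Answer: feedback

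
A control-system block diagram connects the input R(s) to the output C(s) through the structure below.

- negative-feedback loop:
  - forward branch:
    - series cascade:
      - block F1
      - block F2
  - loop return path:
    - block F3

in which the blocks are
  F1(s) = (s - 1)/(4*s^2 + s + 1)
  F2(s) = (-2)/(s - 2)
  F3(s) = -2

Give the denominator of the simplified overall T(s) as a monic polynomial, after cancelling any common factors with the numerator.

Reducing step by step:

Step 1: combine F1, F2 in series gives (2 - 2*s)/(4*s^3 - 7*s^2 - s - 2)
Step 2: collapse the loop ((F1*F2) forward, F3 return) gives (2 - 2*s)/(4*s^3 - 7*s^2 + 3*s - 6)
The result of step 2 is T(s) in lowest terms. Its denominator has leading coefficient 4; dividing the denominator through by 4 makes it monic.

Answer: s^3 - 7*s^2/4 + 3*s/4 - 3/2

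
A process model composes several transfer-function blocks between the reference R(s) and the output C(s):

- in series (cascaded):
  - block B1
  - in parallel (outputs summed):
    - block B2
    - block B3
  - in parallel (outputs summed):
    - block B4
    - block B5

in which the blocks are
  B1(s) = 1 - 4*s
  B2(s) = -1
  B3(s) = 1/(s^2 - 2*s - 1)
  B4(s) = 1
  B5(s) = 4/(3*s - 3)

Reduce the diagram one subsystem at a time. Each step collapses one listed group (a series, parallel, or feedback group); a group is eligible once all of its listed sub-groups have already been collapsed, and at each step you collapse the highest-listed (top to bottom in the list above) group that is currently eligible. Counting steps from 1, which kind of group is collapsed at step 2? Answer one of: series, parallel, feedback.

Step 1. reduce the parallel group B2, B3
Step 2. combine B4, B5 in parallel
Step 3. cascade B1, (B2+B3), (B4+B5)
So the answer for step 2 is parallel.

Therefore the answer is parallel.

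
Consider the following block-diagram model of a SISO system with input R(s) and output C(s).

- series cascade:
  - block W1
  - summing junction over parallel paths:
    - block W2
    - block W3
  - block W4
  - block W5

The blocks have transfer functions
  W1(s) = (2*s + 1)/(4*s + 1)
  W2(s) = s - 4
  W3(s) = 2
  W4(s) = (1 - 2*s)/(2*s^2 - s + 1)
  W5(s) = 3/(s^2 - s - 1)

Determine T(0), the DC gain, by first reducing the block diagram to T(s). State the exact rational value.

[1] sum the parallel branches W2, W3 -> s - 2
[2] series reduction of W1, (W2+W3), W4, W5 -> (-12*s^3 + 24*s^2 + 3*s - 6)/(8*s^5 - 10*s^4 - 3*s^3 - 4*s - 1)
Step 2 gives the overall T(s). Then T(0) = -6/(-1) = 6.

Answer: 6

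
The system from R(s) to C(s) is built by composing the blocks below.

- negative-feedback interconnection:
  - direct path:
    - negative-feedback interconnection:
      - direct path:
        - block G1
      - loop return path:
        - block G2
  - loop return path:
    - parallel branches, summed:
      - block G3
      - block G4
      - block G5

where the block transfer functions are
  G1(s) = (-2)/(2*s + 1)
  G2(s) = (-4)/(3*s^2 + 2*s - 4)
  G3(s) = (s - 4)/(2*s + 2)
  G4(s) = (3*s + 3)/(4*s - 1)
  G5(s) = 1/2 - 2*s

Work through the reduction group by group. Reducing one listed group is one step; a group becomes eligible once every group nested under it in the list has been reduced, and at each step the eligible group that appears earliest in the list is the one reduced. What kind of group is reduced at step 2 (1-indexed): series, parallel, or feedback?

Answer: parallel

Working:
[1] reduce the feedback loop with forward G1 and return G2
[2] reduce the parallel group G3, G4, G5
[3] collapse the loop ([G1/(1+G1*G2)] forward, (G3+G4+G5) return)
Step 2 collapses a parallel group.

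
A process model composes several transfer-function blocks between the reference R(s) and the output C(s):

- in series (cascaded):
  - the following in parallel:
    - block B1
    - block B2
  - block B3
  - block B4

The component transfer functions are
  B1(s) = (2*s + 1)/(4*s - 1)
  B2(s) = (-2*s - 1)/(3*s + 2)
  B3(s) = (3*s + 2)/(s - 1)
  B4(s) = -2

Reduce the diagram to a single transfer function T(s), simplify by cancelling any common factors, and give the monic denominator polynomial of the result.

Reducing step by step:

Step 1. sum the parallel branches B1, B2; result (-2*s^2 + 5*s + 3)/(12*s^2 + 5*s - 2)
Step 2. combine (B1+B2), B3, B4 in series; result (4*s^2 - 10*s - 6)/(4*s^2 - 5*s + 1)
No further cancellation is possible in the step-2 result, so that is T(s). Its denominator becomes monic after dividing by the leading coefficient 4.

Answer: s^2 - 5*s/4 + 1/4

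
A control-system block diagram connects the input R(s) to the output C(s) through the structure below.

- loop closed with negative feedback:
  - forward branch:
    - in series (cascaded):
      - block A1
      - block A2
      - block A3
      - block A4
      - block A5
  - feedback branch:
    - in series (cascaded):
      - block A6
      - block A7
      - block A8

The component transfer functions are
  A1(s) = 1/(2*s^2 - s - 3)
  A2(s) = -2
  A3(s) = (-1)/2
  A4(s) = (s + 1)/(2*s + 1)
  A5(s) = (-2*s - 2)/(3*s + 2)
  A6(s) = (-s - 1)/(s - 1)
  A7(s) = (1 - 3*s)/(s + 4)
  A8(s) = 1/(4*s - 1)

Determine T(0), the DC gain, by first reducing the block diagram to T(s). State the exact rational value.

Step 1: multiply A1, A2, A3, A4, A5 (series) gives (-2*s - 2)/(12*s^3 - 4*s^2 - 17*s - 6)
Step 2: reduce the series chain A6, A7, A8 gives (3*s^2 + 2*s - 1)/(4*s^3 + 11*s^2 - 19*s + 4)
Step 3: close the feedback loop around (A1*A2*A3*A4*A5), (A6*A7*A8) gives (-8*s^4 - 30*s^3 + 16*s^2 + 30*s - 8)/(48*s^6 + 116*s^5 - 340*s^4 - 93*s^3 + 231*s^2 + 44*s - 22)
The step-3 result is T(s). Setting s = 0: T(0) = -8/(-22) = 4/11.

Final answer: 4/11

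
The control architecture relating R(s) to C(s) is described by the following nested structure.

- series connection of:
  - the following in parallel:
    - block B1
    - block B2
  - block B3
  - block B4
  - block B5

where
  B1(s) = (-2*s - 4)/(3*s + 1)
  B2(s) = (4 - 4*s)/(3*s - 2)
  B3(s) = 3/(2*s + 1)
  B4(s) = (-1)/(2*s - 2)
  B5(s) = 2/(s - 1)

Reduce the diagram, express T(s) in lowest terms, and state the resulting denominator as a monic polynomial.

(1) reduce the parallel group B1, B2; result (12 - 18*s^2)/(9*s^2 - 3*s - 2)
(2) combine (B1+B2), B3, B4, B5 in series; result (54*s^2 - 36)/(18*s^5 - 33*s^4 + 5*s^3 + 15*s^2 - 3*s - 2)
That last expression is T(s), already simplified. Scaling its denominator by 1/18 (the reciprocal of the leading coefficient) yields the monic denominator.

Final answer: s^5 - 11*s^4/6 + 5*s^3/18 + 5*s^2/6 - s/6 - 1/9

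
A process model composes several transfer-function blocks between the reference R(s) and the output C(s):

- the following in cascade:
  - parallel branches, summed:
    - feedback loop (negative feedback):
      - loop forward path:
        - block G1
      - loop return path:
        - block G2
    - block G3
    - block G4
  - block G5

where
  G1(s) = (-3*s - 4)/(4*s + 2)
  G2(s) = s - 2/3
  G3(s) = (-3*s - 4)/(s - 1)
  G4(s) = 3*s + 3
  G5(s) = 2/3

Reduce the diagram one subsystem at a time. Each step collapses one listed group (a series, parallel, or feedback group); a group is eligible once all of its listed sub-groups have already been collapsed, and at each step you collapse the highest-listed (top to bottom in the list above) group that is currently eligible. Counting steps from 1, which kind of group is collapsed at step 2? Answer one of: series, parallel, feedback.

Step 1: apply the feedback formula to G1, G2
Step 2: reduce the parallel group [G1/(1+G1*G2)], G3, G4
Step 3: reduce the series chain ([G1/(1+G1*G2)]+G3+G4), G5
At step 2 the group reduced is parallel.

Answer: parallel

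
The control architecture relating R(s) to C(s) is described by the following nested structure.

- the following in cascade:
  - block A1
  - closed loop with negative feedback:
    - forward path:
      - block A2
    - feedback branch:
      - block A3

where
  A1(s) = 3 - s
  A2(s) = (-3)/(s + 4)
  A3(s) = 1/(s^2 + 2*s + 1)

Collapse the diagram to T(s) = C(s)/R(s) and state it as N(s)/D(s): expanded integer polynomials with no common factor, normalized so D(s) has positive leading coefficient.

1. apply the feedback formula to A2, A3; result (-3*s^2 - 6*s - 3)/(s^3 + 6*s^2 + 9*s + 1)
2. reduce the series chain A1, [A2/(1+A2*A3)], giving the overall T(s)

Therefore the answer is (3*s^3 - 3*s^2 - 15*s - 9)/(s^3 + 6*s^2 + 9*s + 1).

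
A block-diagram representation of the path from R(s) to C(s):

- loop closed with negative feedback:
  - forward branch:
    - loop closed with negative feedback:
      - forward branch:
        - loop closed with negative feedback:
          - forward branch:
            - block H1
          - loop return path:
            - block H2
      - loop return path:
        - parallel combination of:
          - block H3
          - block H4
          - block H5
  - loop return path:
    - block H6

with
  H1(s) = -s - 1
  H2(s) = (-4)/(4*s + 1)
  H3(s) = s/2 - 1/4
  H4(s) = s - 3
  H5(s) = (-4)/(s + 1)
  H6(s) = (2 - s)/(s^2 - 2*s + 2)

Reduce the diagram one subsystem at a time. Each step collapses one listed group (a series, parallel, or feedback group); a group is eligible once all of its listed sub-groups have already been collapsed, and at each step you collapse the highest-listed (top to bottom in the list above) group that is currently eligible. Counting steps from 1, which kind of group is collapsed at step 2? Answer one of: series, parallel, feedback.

Reducing step by step:

Step 1: reduce the feedback loop with forward H1 and return H2
Step 2: add H3, H4, H5 (parallel)
Step 3: collapse the loop ([H1/(1+H1*H2)] forward, (H3+H4+H5) return)
Step 4: collapse the loop ([[H1/(1+H1*H2)]/(1+[H1/(1+H1*H2)]*(H3+H4+H5))] forward, H6 return)
So the answer for step 2 is parallel.

Answer: parallel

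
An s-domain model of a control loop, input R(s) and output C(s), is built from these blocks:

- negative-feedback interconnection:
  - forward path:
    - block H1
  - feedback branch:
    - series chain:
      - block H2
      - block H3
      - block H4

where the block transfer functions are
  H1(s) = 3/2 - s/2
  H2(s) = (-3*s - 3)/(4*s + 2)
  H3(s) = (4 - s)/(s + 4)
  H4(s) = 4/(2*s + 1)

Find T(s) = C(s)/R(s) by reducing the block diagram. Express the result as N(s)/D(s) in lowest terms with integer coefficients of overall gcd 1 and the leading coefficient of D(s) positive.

1. cascade H2, H3, H4 gives (6*s^2 - 18*s - 24)/(4*s^3 + 20*s^2 + 17*s + 4)
2. close the feedback loop around H1, (H2*H3*H4) - this is the overall T(s), already in the required normalized form

Hence the answer: (-4*s^4 - 8*s^3 + 43*s^2 + 47*s + 12)/(2*s^3 + 76*s^2 + 4*s - 64)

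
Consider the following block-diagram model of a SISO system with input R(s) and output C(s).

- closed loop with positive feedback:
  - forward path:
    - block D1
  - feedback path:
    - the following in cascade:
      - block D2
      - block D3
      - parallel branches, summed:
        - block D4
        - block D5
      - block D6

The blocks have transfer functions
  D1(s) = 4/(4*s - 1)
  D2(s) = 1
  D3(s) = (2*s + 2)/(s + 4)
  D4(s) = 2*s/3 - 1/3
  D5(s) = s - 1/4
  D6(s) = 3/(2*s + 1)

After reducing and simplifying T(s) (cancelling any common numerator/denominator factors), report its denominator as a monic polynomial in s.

First reduce the diagram to T(s).

Step 1 - add D4, D5 (parallel) gives 5*s/3 - 7/12
Step 2 - cascade D2, D3, (D4+D5), D6 gives (20*s^2 + 13*s - 7)/(4*s^2 + 18*s + 8)
Step 3 - collapse the loop (D1 forward, (D2*D3*(D4+D5)*D6) return) gives (8*s^2 + 36*s + 16)/(8*s^3 - 6*s^2 - 19*s + 10)
Step 3 gives the fully reduced T(s), with no common factor left to cancel. The denominator's leading coefficient is 8, so divide each of its coefficients by 8 to get the monic form.

Answer: s^3 - 3*s^2/4 - 19*s/8 + 5/4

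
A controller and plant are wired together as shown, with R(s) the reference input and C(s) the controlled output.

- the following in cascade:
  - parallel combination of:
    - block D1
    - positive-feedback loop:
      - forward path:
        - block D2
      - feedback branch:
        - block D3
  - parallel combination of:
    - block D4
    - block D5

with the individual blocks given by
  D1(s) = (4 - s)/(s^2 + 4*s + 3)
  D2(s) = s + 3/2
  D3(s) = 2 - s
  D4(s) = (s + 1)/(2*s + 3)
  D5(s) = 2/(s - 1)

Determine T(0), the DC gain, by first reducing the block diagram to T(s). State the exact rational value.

Reducing step by step:

[1] apply the feedback formula to D2, D3 gives (2*s + 3)/(2*s^2 - s - 4)
[2] sum the parallel branches D1, [D2/(1-D2*D3)] gives (20*s^2 + 18*s - 7)/(2*s^4 + 7*s^3 - 2*s^2 - 19*s - 12)
[3] parallel reduction of D4, D5 gives (s^2 + 4*s + 5)/(2*s^2 + s - 3)
[4] multiply (D1+[D2/(1-D2*D3)]), (D4+D5) (series) gives (20*s^4 + 98*s^3 + 165*s^2 + 62*s - 35)/(4*s^6 + 16*s^5 - 3*s^4 - 61*s^3 - 37*s^2 + 45*s + 36)
Step 4 gives the overall T(s). Then T(0) = -35/36.

Answer: -35/36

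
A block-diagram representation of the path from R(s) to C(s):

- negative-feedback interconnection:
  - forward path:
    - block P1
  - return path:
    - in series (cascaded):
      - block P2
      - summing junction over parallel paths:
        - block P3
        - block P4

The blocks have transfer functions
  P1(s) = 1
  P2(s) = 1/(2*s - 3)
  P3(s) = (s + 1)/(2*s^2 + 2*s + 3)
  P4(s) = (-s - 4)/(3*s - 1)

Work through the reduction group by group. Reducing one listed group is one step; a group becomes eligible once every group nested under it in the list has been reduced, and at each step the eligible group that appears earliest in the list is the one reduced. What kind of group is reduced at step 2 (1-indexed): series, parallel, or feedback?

Answer: series

Working:
Step 1. reduce the parallel group P3, P4
Step 2. cascade P2, (P3+P4)
Step 3. apply the feedback formula to P1, (P2*(P3+P4))
Step 2 collapses a series group.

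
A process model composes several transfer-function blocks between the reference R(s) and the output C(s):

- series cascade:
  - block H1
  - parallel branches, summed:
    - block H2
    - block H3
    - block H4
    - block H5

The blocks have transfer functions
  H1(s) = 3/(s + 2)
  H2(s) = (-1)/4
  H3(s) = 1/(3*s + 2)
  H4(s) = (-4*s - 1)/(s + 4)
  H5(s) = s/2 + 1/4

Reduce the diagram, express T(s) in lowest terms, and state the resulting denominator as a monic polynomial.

1. parallel reduction of H2, H3, H4, H5 gives (3*s^3 - 10*s^2 - 12*s + 4)/(6*s^2 + 28*s + 16)
2. series reduction of H1, (H2+H3+H4+H5) gives (9*s^3 - 30*s^2 - 36*s + 12)/(6*s^3 + 40*s^2 + 72*s + 32)
The result of step 2 is T(s) in lowest terms. Its denominator has leading coefficient 6; dividing the denominator through by 6 makes it monic.

Final answer: s^3 + 20*s^2/3 + 12*s + 16/3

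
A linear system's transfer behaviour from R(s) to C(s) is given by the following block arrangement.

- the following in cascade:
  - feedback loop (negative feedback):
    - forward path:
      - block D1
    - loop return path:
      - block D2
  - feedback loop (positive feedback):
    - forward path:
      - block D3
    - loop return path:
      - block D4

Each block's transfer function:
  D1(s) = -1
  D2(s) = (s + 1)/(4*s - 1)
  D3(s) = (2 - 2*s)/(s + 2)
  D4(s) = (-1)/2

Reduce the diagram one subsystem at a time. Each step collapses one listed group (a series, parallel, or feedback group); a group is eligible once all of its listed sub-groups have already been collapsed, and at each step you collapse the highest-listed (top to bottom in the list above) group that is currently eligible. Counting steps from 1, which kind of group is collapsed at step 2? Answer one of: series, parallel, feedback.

Reducing step by step:

(1) collapse the loop (D1 forward, D2 return)
(2) collapse the loop (D3 forward, D4 return)
(3) series reduction of [D1/(1+D1*D2)], [D3/(1-D3*D4)]
The group at step 2 is a feedback group.

Answer: feedback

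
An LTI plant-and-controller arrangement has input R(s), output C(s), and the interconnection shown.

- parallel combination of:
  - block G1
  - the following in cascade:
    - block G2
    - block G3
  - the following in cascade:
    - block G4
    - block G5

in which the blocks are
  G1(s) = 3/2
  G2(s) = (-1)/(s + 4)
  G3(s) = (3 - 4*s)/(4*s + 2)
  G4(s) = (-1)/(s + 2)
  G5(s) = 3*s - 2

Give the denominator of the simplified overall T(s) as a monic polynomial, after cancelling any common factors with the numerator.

The answer is s^3 + 13*s^2/2 + 11*s + 4.

Reasoning:
Step 1 - combine G2, G3 in series gives (4*s - 3)/(4*s^2 + 18*s + 8)
Step 2 - combine G4, G5 in series gives (2 - 3*s)/(s + 2)
Step 3 - combine G1, (G2*G3), (G4*G5) in parallel gives (-6*s^3 - 3*s^2 + 83*s + 34)/(4*s^3 + 26*s^2 + 44*s + 16)
The result of step 3 is T(s) in lowest terms. Its denominator has leading coefficient 4; dividing the denominator through by 4 makes it monic.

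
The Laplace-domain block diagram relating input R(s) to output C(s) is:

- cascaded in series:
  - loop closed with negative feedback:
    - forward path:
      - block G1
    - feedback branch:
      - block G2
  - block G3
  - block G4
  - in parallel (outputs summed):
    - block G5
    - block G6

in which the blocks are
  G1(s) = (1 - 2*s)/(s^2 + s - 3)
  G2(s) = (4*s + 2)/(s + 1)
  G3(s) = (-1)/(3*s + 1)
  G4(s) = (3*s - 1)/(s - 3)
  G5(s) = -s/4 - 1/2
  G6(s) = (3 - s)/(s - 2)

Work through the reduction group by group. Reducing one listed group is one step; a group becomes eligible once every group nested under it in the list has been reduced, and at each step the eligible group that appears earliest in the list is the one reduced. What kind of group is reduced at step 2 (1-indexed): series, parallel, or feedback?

Step 1. collapse the loop (G1 forward, G2 return)
Step 2. reduce the parallel group G5, G6
Step 3. series reduction of [G1/(1+G1*G2)], G3, G4, (G5+G6)
Step 2: parallel.

Final answer: parallel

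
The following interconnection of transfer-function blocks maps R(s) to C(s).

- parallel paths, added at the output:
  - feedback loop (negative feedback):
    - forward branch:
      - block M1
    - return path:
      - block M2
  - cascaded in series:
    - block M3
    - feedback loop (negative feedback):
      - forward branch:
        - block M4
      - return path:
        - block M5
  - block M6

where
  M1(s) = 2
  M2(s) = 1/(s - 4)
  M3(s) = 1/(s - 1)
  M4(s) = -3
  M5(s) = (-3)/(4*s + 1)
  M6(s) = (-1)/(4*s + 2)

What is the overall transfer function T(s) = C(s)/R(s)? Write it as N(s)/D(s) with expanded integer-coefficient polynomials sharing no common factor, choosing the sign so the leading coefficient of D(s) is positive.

Step 1. feedback reduction of M1, M2 gives (2*s - 8)/(s - 2)
Step 2. collapse the loop (M4 forward, M5 return) gives (-12*s - 3)/(4*s + 10)
Step 3. series reduction of M3, [M4/(1+M4*M5)] gives (-12*s - 3)/(4*s^2 + 6*s - 10)
Step 4. sum the parallel branches [M1/(1+M1*M2)], (M3*[M4/(1+M4*M5)]), M6 - this is the overall T(s), already in the required normalized form

Answer: (16*s^4 - 58*s^3 - 125*s^2 + 136*s + 76)/(8*s^4 - 46*s^2 + 18*s + 20)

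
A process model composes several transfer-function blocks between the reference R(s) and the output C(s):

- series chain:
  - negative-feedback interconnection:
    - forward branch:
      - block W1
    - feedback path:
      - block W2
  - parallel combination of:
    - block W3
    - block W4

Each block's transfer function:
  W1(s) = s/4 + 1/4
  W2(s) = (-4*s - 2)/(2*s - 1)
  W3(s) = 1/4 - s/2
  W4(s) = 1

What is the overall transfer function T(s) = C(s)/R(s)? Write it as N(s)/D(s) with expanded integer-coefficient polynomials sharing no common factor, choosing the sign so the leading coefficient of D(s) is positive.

Step 1: reduce the feedback loop with forward W1 and return W2; result (-2*s^2 - s + 1)/(4*s^2 - 2*s + 6)
Step 2: add W3, W4 (parallel); result 5/4 - s/2
Step 3: cascade [W1/(1+W1*W2)], (W3+W4), which is the overall transfer function T(s) = C(s)/R(s) in lowest terms

Final answer: (4*s^3 - 8*s^2 - 7*s + 5)/(16*s^2 - 8*s + 24)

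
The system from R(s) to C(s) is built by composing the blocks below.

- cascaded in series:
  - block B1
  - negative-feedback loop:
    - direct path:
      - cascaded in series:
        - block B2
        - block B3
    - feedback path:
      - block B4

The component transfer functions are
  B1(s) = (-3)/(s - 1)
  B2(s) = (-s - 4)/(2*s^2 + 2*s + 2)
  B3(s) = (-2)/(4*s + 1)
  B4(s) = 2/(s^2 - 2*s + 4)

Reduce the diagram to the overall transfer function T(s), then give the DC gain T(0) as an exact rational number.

1. reduce the series chain B2, B3: (s + 4)/(4*s^3 + 5*s^2 + 5*s + 1)
2. collapse the loop ((B2*B3) forward, B4 return): (s^3 + 2*s^2 - 4*s + 16)/(4*s^5 - 3*s^4 + 11*s^3 + 11*s^2 + 20*s + 12)
3. cascade B1, [(B2*B3)/(1+(B2*B3)*B4)]: (-3*s^3 - 6*s^2 + 12*s - 48)/(4*s^6 - 7*s^5 + 14*s^4 + 9*s^2 - 8*s - 12)
Evaluating the step-3 result (the overall T(s)) at s = 0 gives T(0) = -48/(-12) = 4.

Final answer: 4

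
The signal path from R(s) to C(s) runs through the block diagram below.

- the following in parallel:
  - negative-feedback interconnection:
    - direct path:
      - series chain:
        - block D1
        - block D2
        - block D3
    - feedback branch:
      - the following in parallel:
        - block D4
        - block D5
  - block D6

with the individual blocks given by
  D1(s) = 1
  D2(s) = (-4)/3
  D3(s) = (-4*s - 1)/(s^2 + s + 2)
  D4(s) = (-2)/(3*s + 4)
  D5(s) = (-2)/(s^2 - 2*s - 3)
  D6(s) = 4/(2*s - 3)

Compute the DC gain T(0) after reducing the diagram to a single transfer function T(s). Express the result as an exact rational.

The answer is -11/15.

Reasoning:
Step 1: cascade D1, D2, D3, giving (16*s + 4)/(3*s^2 + 3*s + 6)
Step 2: reduce the parallel group D4, D5, giving (-2*s^2 - 2*s - 2)/(3*s^3 - 2*s^2 - 17*s - 12)
Step 3: apply the feedback formula to (D1*D2*D3), (D4+D5), giving (48*s^4 - 20*s^3 - 280*s^2 - 260*s - 48)/(9*s^5 + 3*s^4 - 71*s^3 - 139*s^2 - 178*s - 80)
Step 4: reduce the parallel group [(D1*D2*D3)/(1+(D1*D2*D3)*(D4+D5))], D6, giving (132*s^5 - 172*s^4 - 784*s^3 - 236*s^2 - 28*s - 176)/(18*s^6 - 21*s^5 - 151*s^4 - 65*s^3 + 61*s^2 + 374*s + 240)
Evaluating the step-4 result (the overall T(s)) at s = 0 gives T(0) = -176/240 = -11/15.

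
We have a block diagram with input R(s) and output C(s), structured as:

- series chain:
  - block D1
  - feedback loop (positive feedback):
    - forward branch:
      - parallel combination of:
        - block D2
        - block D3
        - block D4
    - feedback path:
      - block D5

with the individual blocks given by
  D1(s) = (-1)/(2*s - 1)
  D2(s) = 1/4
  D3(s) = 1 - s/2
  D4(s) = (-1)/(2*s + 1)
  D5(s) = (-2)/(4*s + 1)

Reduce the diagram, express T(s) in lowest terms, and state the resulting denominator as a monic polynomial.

Answer: s^3 + 7*s^2/6 - 7*s/12 - 1/8

Working:
Step 1 - add D2, D3, D4 (parallel) = (-4*s^2 + 8*s + 1)/(8*s + 4)
Step 2 - reduce the feedback loop with forward (D2+D3+D4) and return D5 = (-16*s^3 + 28*s^2 + 12*s + 1)/(24*s^2 + 40*s + 6)
Step 3 - combine D1, [(D2+D3+D4)/(1-(D2+D3+D4)*D5)] in series = (16*s^3 - 28*s^2 - 12*s - 1)/(48*s^3 + 56*s^2 - 28*s - 6)
That last expression is T(s), already simplified. Scaling its denominator by 1/48 (the reciprocal of the leading coefficient) yields the monic denominator.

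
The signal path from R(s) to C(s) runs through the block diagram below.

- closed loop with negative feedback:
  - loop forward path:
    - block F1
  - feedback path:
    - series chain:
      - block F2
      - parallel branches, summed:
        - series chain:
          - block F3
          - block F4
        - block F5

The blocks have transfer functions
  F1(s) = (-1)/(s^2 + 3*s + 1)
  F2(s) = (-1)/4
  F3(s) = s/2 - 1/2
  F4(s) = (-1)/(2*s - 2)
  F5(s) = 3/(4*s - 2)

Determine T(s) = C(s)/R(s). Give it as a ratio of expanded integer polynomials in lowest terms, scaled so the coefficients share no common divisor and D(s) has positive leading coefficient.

First reduce the diagram to T(s).

Step 1: reduce the series chain F3, F4; result (-1)/4
Step 2: reduce the parallel group (F3*F4), F5; result (7 - 2*s)/(8*s - 4)
Step 3: multiply F2, ((F3*F4)+F5) (series); result (2*s - 7)/(32*s - 16)
Step 4: feedback reduction of F1, (F2*((F3*F4)+F5)), which is the overall transfer function T(s) = C(s)/R(s) in lowest terms

Answer: (16 - 32*s)/(32*s^3 + 80*s^2 - 18*s - 9)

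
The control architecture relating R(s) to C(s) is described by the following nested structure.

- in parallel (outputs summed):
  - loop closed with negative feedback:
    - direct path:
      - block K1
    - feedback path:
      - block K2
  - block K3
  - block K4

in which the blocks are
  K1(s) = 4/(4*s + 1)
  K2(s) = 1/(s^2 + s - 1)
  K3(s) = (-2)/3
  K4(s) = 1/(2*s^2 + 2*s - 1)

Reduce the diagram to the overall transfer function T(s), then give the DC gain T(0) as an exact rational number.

(1) apply the feedback formula to K1, K2: (4*s^2 + 4*s - 4)/(4*s^3 + 5*s^2 - 3*s + 3)
(2) combine [K1/(1+K1*K2)], K3, K4 in parallel: (-16*s^5 - 12*s^4 + 60*s^3 + 13*s^2 - 63*s + 27)/(24*s^5 + 54*s^4 - 15*s^2 + 27*s - 9)
Evaluating the step-2 result (the overall T(s)) at s = 0 gives T(0) = 27/(-9) = -3.

Answer: -3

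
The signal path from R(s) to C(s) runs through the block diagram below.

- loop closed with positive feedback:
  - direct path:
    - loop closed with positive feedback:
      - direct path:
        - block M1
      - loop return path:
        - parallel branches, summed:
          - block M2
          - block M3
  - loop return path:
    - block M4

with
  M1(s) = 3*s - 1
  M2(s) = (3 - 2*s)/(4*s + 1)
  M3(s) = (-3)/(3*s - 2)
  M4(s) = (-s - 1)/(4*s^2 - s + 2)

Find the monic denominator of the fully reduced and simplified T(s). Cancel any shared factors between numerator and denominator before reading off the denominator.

First reduce the diagram to T(s).

1. add M2, M3 (parallel) -> (-6*s^2 + s - 9)/(12*s^2 - 5*s - 2)
2. feedback reduction of M1, (M2+M3) -> (36*s^3 - 27*s^2 - s + 2)/(18*s^3 + 3*s^2 + 23*s - 11)
3. reduce the feedback loop with forward [M1/(1-M1*(M2+M3))] and return M4 -> (144*s^5 - 144*s^4 + 95*s^3 - 45*s^2 - 4*s + 4)/(72*s^5 + 30*s^4 + 134*s^3 - 89*s^2 + 58*s - 20)
Step 3 gives the fully reduced T(s), with no common factor left to cancel. The denominator's leading coefficient is 72, so divide each of its coefficients by 72 to get the monic form.

Answer: s^5 + 5*s^4/12 + 67*s^3/36 - 89*s^2/72 + 29*s/36 - 5/18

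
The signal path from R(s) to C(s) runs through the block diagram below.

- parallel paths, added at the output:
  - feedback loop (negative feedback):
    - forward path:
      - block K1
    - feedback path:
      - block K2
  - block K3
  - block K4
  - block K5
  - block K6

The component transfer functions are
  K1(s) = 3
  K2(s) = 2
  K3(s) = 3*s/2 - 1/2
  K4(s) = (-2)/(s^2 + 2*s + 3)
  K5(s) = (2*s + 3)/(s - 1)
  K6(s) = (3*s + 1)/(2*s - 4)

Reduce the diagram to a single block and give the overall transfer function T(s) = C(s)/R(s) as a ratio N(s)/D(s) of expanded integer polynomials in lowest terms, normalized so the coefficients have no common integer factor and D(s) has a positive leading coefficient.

Step 1 - reduce the feedback loop with forward K1 and return K2 = 3/7
Step 2 - reduce the parallel group [K1/(1+K1*K2)], K3, K4, K5, K6, giving the overall T(s)

Hence the answer: (21*s^5 + 27*s^4 + 50*s^3 - 132*s^2 - 51*s - 335)/(14*s^4 - 14*s^3 - 14*s^2 - 70*s + 84)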